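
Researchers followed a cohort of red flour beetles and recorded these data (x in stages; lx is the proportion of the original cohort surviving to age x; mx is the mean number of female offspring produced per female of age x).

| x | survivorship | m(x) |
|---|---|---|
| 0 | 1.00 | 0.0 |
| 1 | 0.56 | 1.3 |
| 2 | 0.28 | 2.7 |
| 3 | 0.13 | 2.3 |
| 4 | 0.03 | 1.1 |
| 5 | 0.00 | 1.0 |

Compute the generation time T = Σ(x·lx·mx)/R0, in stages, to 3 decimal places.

lx·mx: 0, 0.728, 0.756, 0.299, 0.033, 0 → R0 = 1.816
x·lx·mx: 0, 0.728, 1.512, 0.897, 0.132, 0 → Σ = 3.269
T = 3.269 / 1.816 = 1.80011… → 1.800

1.800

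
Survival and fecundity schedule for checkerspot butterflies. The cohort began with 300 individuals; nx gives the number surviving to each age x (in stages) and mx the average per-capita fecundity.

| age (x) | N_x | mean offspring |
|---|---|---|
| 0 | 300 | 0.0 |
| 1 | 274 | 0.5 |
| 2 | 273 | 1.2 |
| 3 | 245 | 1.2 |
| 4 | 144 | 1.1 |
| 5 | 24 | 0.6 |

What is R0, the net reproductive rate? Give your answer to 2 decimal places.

3.10

lx = nx/n0 = nx/300: 1, 0.91333…, 0.91, 0.81667…, 0.48, 0.08
lx·mx by age: 0, 0.456667…, 1.092, 0.98…, 0.528, 0.048
R0 = Σ lx·mx = 3.104667… → 3.10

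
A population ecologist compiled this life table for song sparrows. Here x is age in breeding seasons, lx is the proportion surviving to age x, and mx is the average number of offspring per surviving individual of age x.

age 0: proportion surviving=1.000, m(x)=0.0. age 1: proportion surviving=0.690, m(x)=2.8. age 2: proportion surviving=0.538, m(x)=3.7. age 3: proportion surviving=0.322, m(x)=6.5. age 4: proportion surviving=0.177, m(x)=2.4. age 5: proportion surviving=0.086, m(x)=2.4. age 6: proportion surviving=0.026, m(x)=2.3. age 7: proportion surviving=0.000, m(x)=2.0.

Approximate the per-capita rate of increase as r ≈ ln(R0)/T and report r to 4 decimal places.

R0 = Σ lx·mx = 0 + 1.932 + 1.9906 + 2.093 + 0.4248 + 0.2064 + 0.0598 + 0 = 6.7066
Σ x·lx·mx = 15.2822; T = 15.2822/6.7066 = 2.27868…
r ≈ ln(R0)/T = ln(6.7066)/2.27868… = 0.835173… → 0.8352

0.8352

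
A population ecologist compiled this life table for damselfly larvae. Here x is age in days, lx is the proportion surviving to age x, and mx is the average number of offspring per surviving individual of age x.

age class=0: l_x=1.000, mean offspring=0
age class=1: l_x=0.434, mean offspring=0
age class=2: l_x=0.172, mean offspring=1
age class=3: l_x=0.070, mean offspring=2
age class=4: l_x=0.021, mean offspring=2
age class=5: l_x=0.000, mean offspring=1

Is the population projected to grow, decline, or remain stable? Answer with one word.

declining

R0 = Σ lx·mx = 0 + 0 + 0.172 + 0.14 + 0.042 + 0 = 0.354
R0 < 1, so the population is declining.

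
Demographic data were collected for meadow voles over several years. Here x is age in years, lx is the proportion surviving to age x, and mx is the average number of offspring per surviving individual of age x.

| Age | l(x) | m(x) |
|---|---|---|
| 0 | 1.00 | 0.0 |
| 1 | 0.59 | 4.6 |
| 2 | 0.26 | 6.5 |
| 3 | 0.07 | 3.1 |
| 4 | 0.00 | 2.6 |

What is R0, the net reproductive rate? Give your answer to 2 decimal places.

lx·mx by age: 0, 2.714, 1.69, 0.217, 0
R0 = Σ lx·mx = 4.621 → 4.62

4.62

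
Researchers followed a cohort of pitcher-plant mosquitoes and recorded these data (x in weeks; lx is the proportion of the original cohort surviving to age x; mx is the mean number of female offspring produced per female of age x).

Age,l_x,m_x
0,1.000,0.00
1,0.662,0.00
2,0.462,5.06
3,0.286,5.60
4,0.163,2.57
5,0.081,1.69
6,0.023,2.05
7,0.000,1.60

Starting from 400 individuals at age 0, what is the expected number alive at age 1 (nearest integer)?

265

Expected survivors = N0 · l_1 = 400 × 0.662 = 264.8 → 265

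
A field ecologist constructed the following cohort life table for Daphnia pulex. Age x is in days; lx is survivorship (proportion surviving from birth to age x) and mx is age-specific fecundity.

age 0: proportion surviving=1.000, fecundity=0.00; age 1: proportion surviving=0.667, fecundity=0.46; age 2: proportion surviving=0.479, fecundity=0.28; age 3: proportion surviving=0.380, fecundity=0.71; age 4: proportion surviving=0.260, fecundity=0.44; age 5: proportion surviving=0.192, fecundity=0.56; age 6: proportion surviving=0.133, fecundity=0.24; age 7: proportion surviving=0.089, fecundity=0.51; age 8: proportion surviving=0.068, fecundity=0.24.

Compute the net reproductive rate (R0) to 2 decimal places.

lx·mx by age: 0, 0.30682, 0.13412, 0.2698, 0.1144, 0.10752, 0.03192, 0.04539, 0.01632
R0 = Σ lx·mx = 1.02629 → 1.03

1.03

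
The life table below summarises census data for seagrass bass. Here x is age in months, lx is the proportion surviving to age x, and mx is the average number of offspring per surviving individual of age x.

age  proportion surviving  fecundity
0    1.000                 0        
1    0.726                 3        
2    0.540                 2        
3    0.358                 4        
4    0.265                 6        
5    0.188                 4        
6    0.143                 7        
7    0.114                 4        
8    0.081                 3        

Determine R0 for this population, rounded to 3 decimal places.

lx·mx by age: 0, 2.178, 1.08, 1.432, 1.59, 0.752, 1.001, 0.456, 0.243
R0 = Σ lx·mx = 8.732 → 8.732

8.732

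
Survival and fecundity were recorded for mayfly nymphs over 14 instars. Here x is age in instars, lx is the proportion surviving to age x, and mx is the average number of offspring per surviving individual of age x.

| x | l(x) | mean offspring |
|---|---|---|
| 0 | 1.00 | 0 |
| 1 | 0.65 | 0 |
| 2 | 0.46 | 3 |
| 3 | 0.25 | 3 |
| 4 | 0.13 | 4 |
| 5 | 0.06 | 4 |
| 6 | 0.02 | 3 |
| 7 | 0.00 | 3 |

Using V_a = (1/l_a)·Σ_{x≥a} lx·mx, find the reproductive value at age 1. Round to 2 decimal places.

4.54

lx·mx for x ≥ 1: 0, 1.38, 0.75, 0.52, 0.24, 0.06, 0 → sum = 2.95
V_1 = 2.95 / l_1 = 2.95 / 0.65 = 4.538462… → 4.54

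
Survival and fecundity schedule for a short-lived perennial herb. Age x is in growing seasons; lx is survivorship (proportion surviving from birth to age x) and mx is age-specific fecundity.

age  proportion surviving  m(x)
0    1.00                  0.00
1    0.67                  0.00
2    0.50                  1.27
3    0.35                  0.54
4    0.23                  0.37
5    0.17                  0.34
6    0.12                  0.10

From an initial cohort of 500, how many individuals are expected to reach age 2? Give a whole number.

Expected survivors = N0 · l_2 = 500 × 0.50 = 250 → 250

250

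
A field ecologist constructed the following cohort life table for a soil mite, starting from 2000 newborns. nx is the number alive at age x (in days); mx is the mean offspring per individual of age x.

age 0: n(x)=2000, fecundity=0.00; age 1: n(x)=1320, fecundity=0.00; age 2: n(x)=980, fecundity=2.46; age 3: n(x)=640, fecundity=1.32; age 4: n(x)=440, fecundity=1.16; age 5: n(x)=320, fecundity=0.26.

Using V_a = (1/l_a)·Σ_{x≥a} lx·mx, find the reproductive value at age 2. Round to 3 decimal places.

lx = nx/n0 = nx/2000: 1, 0.66, 0.49, 0.32, 0.22, 0.16
lx·mx for x ≥ 2: 1.2054, 0.4224, 0.2552, 0.0416 → sum = 1.9246
V_2 = 1.9246 / l_2 = 1.9246 / 0.49 = 3.927755… → 3.928

3.928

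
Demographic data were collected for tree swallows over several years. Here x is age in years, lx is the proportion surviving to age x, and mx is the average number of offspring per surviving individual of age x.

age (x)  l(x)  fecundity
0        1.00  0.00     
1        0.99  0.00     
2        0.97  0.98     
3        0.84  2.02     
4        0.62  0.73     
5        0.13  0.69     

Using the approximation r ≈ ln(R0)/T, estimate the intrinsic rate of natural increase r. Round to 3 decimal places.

R0 = Σ lx·mx = 0 + 0 + 0.9506 + 1.6968 + 0.4526 + 0.0897 = 3.1897
Σ x·lx·mx = 9.2505; T = 9.2505/3.1897 = 2.90012…
r ≈ ln(R0)/T = ln(3.1897)/2.90012… = 0.39996… → 0.400

0.400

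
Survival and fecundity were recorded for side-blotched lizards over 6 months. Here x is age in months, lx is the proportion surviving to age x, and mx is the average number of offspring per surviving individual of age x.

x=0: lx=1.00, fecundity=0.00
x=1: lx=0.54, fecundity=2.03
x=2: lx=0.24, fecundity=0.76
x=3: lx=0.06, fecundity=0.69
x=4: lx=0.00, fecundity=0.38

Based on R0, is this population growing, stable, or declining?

growing

R0 = Σ lx·mx = 0 + 1.0962 + 0.1824 + 0.0414 + 0 = 1.32
R0 > 1, so the population is growing.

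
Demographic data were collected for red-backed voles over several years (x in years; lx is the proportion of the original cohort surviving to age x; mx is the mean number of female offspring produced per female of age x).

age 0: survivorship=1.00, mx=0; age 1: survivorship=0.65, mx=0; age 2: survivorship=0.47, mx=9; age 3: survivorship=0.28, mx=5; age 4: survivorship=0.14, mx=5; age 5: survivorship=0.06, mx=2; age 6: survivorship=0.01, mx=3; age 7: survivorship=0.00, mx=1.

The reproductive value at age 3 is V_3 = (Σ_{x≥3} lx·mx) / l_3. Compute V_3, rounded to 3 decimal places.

lx·mx for x ≥ 3: 1.4, 0.7, 0.12, 0.03, 0 → sum = 2.25
V_3 = 2.25 / l_3 = 2.25 / 0.28 = 8.035714… → 8.036

8.036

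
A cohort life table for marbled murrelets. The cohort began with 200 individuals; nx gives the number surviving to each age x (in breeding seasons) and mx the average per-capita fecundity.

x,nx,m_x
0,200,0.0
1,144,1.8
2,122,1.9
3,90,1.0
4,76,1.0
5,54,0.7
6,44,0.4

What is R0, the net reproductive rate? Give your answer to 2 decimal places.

lx = nx/n0 = nx/200: 1, 0.72, 0.61, 0.45, 0.38, 0.27, 0.22
lx·mx by age: 0, 1.296, 1.159, 0.45, 0.38, 0.189, 0.088
R0 = Σ lx·mx = 3.562 → 3.56

3.56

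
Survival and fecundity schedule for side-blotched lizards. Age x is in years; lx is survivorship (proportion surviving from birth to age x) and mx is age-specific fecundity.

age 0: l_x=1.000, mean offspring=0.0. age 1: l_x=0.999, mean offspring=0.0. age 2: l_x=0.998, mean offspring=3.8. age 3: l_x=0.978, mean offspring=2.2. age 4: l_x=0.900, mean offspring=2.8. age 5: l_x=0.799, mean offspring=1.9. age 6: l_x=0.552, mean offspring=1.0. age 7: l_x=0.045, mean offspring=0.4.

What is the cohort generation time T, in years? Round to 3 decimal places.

lx·mx: 0, 0, 3.7924, 2.1516, 2.52, 1.5181, 0.552, 0.018 → R0 = 10.5521
x·lx·mx: 0, 0, 7.5848, 6.4548, 10.08, 7.5905, 3.312, 0.126 → Σ = 35.1481
T = 35.1481 / 10.5521 = 3.33091… → 3.331

3.331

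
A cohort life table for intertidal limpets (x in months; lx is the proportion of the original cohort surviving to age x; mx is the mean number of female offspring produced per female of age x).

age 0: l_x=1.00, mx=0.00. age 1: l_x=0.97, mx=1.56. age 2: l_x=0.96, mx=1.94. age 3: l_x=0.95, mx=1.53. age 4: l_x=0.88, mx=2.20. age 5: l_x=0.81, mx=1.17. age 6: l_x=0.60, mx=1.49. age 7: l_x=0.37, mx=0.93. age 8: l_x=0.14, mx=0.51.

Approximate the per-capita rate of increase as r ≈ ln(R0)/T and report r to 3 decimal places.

0.652

R0 = Σ lx·mx = 0 + 1.5132 + 1.8624 + 1.4535 + 1.936 + 0.9477 + 0.894 + 0.3441 + 0.0714 = 9.0223
Σ x·lx·mx = 30.4249; T = 30.4249/9.0223 = 3.37219…
r ≈ ln(R0)/T = ln(9.0223)/3.37219… = 0.65231… → 0.652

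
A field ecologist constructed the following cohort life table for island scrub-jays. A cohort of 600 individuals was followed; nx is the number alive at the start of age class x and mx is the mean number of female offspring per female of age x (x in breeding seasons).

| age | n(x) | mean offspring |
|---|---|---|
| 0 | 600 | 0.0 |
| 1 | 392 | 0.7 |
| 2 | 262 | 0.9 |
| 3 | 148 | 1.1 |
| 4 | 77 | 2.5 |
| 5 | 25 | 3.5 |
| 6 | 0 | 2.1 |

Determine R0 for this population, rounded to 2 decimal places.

lx = nx/n0 = nx/600: 1, 0.65333…, 0.43667…, 0.24667…, 0.12833…, 0.04167…, 0
lx·mx by age: 0, 0.457333…, 0.393…, 0.271333…, 0.320833…, 0.145833…, 0
R0 = Σ lx·mx = 1.588333… → 1.59

1.59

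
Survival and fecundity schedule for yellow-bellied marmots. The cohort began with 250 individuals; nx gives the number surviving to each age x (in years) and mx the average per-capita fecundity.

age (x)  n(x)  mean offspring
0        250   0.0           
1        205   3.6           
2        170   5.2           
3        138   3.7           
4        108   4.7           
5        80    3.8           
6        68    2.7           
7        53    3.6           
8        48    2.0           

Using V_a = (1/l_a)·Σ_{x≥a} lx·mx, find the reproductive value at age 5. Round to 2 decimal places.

9.68

lx = nx/n0 = nx/250: 1, 0.82, 0.68, 0.552, 0.432, 0.32, 0.272, 0.212, 0.192
lx·mx for x ≥ 5: 1.216, 0.7344, 0.7632, 0.384 → sum = 3.0976
V_5 = 3.0976 / l_5 = 3.0976 / 0.32 = 9.68 → 9.68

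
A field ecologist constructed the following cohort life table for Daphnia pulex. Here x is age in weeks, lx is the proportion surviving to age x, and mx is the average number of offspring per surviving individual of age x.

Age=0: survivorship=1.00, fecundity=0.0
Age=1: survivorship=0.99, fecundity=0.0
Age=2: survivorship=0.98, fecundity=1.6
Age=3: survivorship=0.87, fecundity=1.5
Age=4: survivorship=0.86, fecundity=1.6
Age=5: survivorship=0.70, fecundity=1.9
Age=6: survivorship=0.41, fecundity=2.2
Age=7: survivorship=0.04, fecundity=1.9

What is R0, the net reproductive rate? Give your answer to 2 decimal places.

6.56

lx·mx by age: 0, 0, 1.568, 1.305, 1.376, 1.33, 0.902, 0.076
R0 = Σ lx·mx = 6.557 → 6.56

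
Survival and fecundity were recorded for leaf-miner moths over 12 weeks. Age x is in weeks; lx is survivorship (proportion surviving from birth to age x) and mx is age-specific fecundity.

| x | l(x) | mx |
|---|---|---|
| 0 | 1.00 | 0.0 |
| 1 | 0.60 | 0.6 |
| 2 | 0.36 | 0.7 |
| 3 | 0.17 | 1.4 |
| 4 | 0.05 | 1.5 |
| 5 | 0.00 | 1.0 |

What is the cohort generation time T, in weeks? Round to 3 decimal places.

lx·mx: 0, 0.36, 0.252, 0.238, 0.075, 0 → R0 = 0.925
x·lx·mx: 0, 0.36, 0.504, 0.714, 0.3, 0 → Σ = 1.878
T = 1.878 / 0.925 = 2.03027… → 2.030

2.030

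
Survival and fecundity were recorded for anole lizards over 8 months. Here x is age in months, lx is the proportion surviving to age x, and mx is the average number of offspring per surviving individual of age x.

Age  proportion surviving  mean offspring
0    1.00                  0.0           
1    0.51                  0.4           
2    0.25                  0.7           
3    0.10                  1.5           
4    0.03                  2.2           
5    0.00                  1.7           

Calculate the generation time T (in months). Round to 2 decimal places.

lx·mx: 0, 0.204, 0.175, 0.15, 0.066, 0 → R0 = 0.595
x·lx·mx: 0, 0.204, 0.35, 0.45, 0.264, 0 → Σ = 1.268
T = 1.268 / 0.595 = 2.131092… → 2.13

2.13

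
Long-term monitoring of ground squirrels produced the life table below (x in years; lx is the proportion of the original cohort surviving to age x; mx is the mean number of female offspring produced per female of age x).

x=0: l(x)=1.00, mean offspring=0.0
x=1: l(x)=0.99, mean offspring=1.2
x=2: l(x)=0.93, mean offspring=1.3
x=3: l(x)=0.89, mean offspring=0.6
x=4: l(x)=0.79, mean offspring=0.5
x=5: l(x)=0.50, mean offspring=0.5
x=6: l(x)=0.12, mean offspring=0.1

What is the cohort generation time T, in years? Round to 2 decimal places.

lx·mx: 0, 1.188, 1.209, 0.534, 0.395, 0.25, 0.012 → R0 = 3.588
x·lx·mx: 0, 1.188, 2.418, 1.602, 1.58, 1.25, 0.072 → Σ = 8.11
T = 8.11 / 3.588 = 2.260312… → 2.26

2.26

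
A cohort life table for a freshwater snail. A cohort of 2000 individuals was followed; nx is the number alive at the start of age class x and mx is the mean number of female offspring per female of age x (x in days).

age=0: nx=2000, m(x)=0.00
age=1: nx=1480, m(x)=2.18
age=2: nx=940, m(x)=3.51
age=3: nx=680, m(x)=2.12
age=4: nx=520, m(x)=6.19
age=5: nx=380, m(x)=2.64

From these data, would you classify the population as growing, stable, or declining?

growing

lx = nx/n0 = nx/2000: 1, 0.74, 0.47, 0.34, 0.26, 0.19
R0 = Σ lx·mx = 0 + 1.6132 + 1.6497 + 0.7208 + 1.6094 + 0.5016 = 6.0947
R0 > 1, so the population is growing.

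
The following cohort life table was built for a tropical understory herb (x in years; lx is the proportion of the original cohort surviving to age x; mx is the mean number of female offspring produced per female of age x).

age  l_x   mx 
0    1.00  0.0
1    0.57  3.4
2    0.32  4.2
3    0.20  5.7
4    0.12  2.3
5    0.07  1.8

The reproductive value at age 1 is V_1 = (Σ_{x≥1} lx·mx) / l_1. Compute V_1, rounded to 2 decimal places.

8.46

lx·mx for x ≥ 1: 1.938, 1.344, 1.14, 0.276, 0.126 → sum = 4.824
V_1 = 4.824 / l_1 = 4.824 / 0.57 = 8.463158… → 8.46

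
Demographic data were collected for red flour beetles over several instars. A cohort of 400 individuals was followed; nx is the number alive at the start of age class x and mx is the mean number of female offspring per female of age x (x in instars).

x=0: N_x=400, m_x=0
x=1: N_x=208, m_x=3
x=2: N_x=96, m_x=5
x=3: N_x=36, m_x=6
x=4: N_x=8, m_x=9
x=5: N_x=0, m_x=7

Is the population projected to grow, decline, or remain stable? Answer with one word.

growing

lx = nx/n0 = nx/400: 1, 0.52, 0.24, 0.09, 0.02, 0
R0 = Σ lx·mx = 0 + 1.56 + 1.2 + 0.54 + 0.18 + 0 = 3.48
R0 > 1, so the population is growing.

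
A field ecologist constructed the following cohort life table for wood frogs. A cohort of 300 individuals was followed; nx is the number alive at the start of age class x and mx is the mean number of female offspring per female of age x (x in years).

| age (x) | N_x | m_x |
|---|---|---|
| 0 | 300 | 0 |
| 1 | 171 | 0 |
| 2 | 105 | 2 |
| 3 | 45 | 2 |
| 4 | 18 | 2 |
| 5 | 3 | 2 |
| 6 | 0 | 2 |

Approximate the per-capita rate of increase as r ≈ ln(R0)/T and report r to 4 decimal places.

0.0519

lx = nx/n0 = nx/300: 1, 0.57, 0.35, 0.15, 0.06, 0.01, 0
R0 = Σ lx·mx = 0 + 0 + 0.7 + 0.3 + 0.12 + 0.02 + 0 = 1.14
Σ x·lx·mx = 2.88; T = 2.88/1.14 = 2.52632…
r ≈ ln(R0)/T = ln(1.14)/2.52632… = 0.051865… → 0.0519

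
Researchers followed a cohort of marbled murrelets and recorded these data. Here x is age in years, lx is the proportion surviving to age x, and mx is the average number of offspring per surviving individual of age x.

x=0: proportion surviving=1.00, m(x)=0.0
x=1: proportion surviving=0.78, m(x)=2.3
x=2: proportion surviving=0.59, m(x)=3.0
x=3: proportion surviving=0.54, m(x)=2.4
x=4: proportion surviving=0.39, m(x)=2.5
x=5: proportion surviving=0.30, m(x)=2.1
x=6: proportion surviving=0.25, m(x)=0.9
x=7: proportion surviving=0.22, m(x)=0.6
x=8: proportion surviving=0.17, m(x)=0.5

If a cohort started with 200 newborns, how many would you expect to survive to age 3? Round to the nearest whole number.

108

Expected survivors = N0 · l_3 = 200 × 0.54 = 108 → 108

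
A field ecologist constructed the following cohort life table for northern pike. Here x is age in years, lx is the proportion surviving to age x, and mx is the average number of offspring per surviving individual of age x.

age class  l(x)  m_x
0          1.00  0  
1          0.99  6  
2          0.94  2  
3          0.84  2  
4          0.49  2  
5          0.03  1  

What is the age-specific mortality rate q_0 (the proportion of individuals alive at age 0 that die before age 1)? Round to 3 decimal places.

0.010

q_0 = (l_0 − l_1) / l_0 = (1 − 0.99) / 1
     = 0.01 / 1 = 0.01 → 0.010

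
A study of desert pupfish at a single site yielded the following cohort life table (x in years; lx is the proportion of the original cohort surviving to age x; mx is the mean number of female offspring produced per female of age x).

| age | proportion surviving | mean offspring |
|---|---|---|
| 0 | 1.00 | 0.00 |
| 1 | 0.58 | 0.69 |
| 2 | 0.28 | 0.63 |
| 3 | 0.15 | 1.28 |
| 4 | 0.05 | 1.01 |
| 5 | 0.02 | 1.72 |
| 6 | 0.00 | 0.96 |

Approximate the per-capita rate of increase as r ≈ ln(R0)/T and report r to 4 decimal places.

R0 = Σ lx·mx = 0 + 0.4002 + 0.1764 + 0.192 + 0.0505 + 0.0344 + 0 = 0.8535
Σ x·lx·mx = 1.703; T = 1.703/0.8535 = 1.99531…
r ≈ ln(R0)/T = ln(0.8535)/1.99531… = -0.079391… → -0.0794

-0.0794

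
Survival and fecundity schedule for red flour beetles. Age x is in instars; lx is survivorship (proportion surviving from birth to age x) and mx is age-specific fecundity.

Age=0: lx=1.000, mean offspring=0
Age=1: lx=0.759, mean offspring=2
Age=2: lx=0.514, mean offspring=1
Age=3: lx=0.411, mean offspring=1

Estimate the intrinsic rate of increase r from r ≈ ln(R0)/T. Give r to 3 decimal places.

R0 = Σ lx·mx = 0 + 1.518 + 0.514 + 0.411 = 2.443
Σ x·lx·mx = 3.779; T = 3.779/2.443 = 1.54687…
r ≈ ln(R0)/T = ln(2.443)/1.54687… = 0.57744… → 0.577

0.577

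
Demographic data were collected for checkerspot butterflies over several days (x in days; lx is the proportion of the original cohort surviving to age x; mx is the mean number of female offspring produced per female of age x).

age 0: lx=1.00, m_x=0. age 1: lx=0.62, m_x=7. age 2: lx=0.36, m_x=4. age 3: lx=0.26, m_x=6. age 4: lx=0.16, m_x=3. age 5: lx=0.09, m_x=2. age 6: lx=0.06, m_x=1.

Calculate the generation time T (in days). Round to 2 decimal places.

lx·mx: 0, 4.34, 1.44, 1.56, 0.48, 0.18, 0.06 → R0 = 8.06
x·lx·mx: 0, 4.34, 2.88, 4.68, 1.92, 0.9, 0.36 → Σ = 15.08
T = 15.08 / 8.06 = 1.870968… → 1.87

1.87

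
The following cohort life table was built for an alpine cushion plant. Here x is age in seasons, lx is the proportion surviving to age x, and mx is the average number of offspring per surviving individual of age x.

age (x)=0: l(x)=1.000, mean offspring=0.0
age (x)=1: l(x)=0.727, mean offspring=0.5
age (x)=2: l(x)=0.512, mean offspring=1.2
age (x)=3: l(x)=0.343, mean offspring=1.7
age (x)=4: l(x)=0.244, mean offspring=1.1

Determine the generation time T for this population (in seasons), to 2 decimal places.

2.41

lx·mx: 0, 0.3635, 0.6144, 0.5831, 0.2684 → R0 = 1.8294
x·lx·mx: 0, 0.3635, 1.2288, 1.7493, 1.0736 → Σ = 4.4152
T = 4.4152 / 1.8294 = 2.413469… → 2.41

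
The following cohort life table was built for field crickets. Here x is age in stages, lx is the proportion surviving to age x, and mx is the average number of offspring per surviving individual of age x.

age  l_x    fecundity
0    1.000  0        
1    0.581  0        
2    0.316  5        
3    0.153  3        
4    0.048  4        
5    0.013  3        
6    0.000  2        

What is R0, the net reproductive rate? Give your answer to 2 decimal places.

lx·mx by age: 0, 0, 1.58, 0.459, 0.192, 0.039, 0
R0 = Σ lx·mx = 2.27 → 2.27

2.27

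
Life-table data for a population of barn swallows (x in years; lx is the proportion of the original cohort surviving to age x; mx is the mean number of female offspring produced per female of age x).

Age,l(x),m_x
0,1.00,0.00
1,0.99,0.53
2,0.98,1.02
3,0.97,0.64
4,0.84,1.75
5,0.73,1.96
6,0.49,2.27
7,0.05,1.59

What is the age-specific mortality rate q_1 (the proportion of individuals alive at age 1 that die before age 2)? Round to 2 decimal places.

q_1 = (l_1 − l_2) / l_1 = (0.99 − 0.98) / 0.99
     = 0.01 / 0.99 = 0.010101… → 0.01

0.01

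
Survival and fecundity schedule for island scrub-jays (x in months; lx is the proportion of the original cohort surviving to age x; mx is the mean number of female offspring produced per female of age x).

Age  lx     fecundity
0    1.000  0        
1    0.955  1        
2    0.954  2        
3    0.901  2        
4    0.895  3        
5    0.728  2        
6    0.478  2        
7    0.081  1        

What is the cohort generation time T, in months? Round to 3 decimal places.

3.505

lx·mx: 0, 0.955, 1.908, 1.802, 2.685, 1.456, 0.956, 0.081 → R0 = 9.843
x·lx·mx: 0, 0.955, 3.816, 5.406, 10.74, 7.28, 5.736, 0.567 → Σ = 34.5
T = 34.5 / 9.843 = 3.505029… → 3.505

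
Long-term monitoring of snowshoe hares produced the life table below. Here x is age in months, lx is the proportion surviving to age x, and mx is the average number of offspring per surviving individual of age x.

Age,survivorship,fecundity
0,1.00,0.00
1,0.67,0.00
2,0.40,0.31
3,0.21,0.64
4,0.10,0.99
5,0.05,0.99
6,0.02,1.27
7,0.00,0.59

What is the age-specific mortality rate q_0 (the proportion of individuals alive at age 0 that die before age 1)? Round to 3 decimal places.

q_0 = (l_0 − l_1) / l_0 = (1 − 0.67) / 1
     = 0.33 / 1 = 0.33 → 0.330

0.330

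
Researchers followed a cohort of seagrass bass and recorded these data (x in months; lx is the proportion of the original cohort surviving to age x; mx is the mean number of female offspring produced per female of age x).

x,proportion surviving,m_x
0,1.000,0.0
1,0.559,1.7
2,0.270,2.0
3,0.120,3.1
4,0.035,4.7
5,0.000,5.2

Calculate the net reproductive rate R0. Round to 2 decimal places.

lx·mx by age: 0, 0.9503, 0.54, 0.372, 0.1645, 0
R0 = Σ lx·mx = 2.0268 → 2.03

2.03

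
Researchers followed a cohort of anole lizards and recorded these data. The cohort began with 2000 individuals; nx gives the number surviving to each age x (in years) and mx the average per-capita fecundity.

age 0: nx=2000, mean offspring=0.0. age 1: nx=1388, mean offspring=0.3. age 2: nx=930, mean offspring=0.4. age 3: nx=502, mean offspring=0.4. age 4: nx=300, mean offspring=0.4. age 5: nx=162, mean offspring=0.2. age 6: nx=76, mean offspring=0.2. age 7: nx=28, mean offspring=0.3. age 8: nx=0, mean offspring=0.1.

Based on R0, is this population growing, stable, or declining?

lx = nx/n0 = nx/2000: 1, 0.694, 0.465, 0.251, 0.15, 0.081, 0.038, 0.014, 0
R0 = Σ lx·mx = 0 + 0.2082 + 0.186 + 0.1004 + 0.06 + 0.0162 + 0.0076 + 0.0042 + 0 = 0.5826
R0 < 1, so the population is declining.

declining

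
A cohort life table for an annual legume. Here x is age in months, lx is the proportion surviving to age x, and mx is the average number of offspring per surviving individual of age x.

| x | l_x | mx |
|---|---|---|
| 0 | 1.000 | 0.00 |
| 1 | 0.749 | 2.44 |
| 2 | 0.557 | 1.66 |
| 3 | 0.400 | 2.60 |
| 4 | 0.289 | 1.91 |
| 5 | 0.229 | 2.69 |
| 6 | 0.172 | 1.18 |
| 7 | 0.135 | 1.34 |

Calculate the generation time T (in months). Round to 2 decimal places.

2.73

lx·mx: 0, 1.82756, 0.92462, 1.04, 0.55199, 0.61601, 0.20296, 0.1809 → R0 = 5.34404
x·lx·mx: 0, 1.82756, 1.84924, 3.12, 2.20796, 3.08005, 1.21776, 1.2663 → Σ = 14.56887
T = 14.56887 / 5.34404 = 2.72619… → 2.73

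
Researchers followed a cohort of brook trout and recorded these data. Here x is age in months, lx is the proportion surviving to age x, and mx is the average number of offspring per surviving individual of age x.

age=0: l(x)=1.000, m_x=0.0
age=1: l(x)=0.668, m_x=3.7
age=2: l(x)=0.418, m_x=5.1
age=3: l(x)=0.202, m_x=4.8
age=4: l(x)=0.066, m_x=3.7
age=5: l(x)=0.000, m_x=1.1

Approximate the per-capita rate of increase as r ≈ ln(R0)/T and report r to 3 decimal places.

R0 = Σ lx·mx = 0 + 2.4716 + 2.1318 + 0.9696 + 0.2442 + 0 = 5.8172
Σ x·lx·mx = 10.6208; T = 10.6208/5.8172 = 1.82576…
r ≈ ln(R0)/T = ln(5.8172)/1.82576… = 0.96443… → 0.964

0.964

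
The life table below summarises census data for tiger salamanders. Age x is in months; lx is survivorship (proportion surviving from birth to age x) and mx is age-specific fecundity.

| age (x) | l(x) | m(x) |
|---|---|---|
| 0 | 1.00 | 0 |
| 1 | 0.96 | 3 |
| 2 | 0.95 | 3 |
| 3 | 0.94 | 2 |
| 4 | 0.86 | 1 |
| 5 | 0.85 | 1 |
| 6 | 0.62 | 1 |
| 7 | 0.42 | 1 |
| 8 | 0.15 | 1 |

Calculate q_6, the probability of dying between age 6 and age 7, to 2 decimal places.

q_6 = (l_6 − l_7) / l_6 = (0.62 − 0.42) / 0.62
     = 0.2 / 0.62 = 0.322581… → 0.32

0.32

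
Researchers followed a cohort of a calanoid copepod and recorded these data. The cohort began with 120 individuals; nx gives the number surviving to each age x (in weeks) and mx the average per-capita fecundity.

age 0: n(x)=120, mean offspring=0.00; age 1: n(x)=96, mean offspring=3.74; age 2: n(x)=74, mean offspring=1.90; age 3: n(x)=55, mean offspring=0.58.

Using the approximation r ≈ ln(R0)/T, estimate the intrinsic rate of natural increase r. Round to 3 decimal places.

1.075

lx = nx/n0 = nx/120: 1, 0.8, 0.61667…, 0.45833…
R0 = Σ lx·mx = 0 + 2.992 + 1.17167… + 0.26583… = 4.4295…
Σ x·lx·mx = 6.132833…; T = 6.132833…/4.4295… = 1.38454…
r ≈ ln(R0)/T = ln(4.4295…)/1.38454… = 1.07493… → 1.075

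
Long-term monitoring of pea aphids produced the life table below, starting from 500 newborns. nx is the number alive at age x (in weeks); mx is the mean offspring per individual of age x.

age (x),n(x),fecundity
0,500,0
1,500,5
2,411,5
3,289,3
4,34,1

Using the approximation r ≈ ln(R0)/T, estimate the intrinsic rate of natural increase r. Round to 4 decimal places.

1.3950

lx = nx/n0 = nx/500: 1, 1, 0.822, 0.578, 0.068
R0 = Σ lx·mx = 0 + 5 + 4.11 + 1.734 + 0.068 = 10.912
Σ x·lx·mx = 18.694; T = 18.694/10.912 = 1.71316…
r ≈ ln(R0)/T = ln(10.912)/1.71316… = 1.395003… → 1.3950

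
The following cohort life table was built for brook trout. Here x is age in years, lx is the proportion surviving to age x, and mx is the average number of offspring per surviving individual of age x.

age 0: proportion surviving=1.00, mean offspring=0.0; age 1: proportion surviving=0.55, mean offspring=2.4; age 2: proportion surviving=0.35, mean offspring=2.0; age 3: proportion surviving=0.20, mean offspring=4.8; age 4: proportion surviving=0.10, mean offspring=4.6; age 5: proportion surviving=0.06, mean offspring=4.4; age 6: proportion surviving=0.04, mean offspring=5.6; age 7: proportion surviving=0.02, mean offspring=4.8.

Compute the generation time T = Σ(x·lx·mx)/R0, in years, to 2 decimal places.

2.68

lx·mx: 0, 1.32, 0.7, 0.96, 0.46, 0.264, 0.224, 0.096 → R0 = 4.024
x·lx·mx: 0, 1.32, 1.4, 2.88, 1.84, 1.32, 1.344, 0.672 → Σ = 10.776
T = 10.776 / 4.024 = 2.677932… → 2.68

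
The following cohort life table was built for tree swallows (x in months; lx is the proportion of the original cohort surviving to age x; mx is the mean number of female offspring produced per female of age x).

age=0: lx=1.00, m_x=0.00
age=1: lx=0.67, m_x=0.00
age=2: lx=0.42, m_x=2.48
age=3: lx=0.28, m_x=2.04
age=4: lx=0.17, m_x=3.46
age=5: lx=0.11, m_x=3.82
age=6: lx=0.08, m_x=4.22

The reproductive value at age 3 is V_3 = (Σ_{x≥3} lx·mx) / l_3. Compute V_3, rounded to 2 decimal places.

6.85

lx·mx for x ≥ 3: 0.5712, 0.5882, 0.4202, 0.3376 → sum = 1.9172
V_3 = 1.9172 / l_3 = 1.9172 / 0.28 = 6.847143… → 6.85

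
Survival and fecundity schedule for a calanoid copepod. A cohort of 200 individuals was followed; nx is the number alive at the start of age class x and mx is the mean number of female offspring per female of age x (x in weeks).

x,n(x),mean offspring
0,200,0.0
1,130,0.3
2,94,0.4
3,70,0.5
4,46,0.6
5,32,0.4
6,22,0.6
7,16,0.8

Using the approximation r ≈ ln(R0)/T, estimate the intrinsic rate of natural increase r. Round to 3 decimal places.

lx = nx/n0 = nx/200: 1, 0.65, 0.47, 0.35, 0.23, 0.16, 0.11, 0.08
R0 = Σ lx·mx = 0 + 0.195 + 0.188 + 0.175 + 0.138 + 0.064 + 0.066 + 0.064 = 0.89
Σ x·lx·mx = 2.812; T = 2.812/0.89 = 3.15955…
r ≈ ln(R0)/T = ln(0.89)/3.15955… = -0.03688… → -0.037

-0.037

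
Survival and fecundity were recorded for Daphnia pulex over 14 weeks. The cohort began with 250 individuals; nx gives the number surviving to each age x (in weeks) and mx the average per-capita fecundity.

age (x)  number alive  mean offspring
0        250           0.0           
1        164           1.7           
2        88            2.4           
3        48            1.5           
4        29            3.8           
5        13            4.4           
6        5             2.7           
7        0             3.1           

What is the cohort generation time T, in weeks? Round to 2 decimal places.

lx = nx/n0 = nx/250: 1, 0.656, 0.352, 0.192, 0.116, 0.052, 0.02, 0
lx·mx: 0, 1.1152, 0.8448, 0.288, 0.4408, 0.2288, 0.054, 0 → R0 = 2.9716
x·lx·mx: 0, 1.1152, 1.6896, 0.864, 1.7632, 1.144, 0.324, 0 → Σ = 6.9
T = 6.9 / 2.9716 = 2.321981… → 2.32

2.32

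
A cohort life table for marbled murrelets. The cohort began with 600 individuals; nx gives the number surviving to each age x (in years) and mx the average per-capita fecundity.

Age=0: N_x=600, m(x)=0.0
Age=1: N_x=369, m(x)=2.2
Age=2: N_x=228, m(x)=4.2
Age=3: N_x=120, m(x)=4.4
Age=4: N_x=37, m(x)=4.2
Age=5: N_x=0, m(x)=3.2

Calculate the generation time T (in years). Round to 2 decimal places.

2.01

lx = nx/n0 = nx/600: 1, 0.615, 0.38, 0.2, 0.06167…, 0
lx·mx: 0, 1.353, 1.596, 0.88, 0.259…, 0 → R0 = 4.088…
x·lx·mx: 0, 1.353, 3.192, 2.64, 1.036…, 0 → Σ = 8.221…
T = 8.221… / 4.088… = 2.011008… → 2.01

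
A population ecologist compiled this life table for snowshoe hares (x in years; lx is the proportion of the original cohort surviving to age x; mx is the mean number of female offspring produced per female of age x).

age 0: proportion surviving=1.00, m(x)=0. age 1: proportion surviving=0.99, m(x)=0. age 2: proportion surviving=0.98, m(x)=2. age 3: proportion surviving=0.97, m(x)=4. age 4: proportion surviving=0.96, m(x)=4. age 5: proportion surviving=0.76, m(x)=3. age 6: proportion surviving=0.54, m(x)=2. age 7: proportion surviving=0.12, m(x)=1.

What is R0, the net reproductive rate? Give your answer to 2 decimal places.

13.16

lx·mx by age: 0, 0, 1.96, 3.88, 3.84, 2.28, 1.08, 0.12
R0 = Σ lx·mx = 13.16 → 13.16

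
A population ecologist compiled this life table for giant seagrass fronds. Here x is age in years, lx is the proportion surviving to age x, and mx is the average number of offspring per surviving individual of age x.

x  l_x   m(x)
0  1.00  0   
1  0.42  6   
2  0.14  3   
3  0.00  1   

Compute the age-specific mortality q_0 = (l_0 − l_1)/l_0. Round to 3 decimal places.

q_0 = (l_0 − l_1) / l_0 = (1 − 0.42) / 1
     = 0.58 / 1 = 0.58 → 0.580

0.580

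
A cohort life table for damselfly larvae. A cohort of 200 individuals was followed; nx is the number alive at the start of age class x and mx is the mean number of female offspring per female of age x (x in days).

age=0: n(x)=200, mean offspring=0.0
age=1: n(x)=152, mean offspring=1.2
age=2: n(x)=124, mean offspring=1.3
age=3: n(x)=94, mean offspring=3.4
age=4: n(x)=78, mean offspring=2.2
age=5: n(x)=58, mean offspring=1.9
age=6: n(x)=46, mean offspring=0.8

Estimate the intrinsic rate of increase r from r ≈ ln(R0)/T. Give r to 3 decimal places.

lx = nx/n0 = nx/200: 1, 0.76, 0.62, 0.47, 0.39, 0.29, 0.23
R0 = Σ lx·mx = 0 + 0.912 + 0.806 + 1.598 + 0.858 + 0.551 + 0.184 = 4.909
Σ x·lx·mx = 14.609; T = 14.609/4.909 = 2.97596…
r ≈ ln(R0)/T = ln(4.909)/2.97596… = 0.53464… → 0.535

0.535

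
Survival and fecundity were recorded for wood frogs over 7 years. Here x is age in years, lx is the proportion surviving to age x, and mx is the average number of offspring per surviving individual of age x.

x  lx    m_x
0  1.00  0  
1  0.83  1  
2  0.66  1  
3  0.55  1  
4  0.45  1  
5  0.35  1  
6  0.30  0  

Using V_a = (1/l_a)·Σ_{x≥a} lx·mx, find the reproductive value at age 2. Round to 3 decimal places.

lx·mx for x ≥ 2: 0.66, 0.55, 0.45, 0.35, 0 → sum = 2.01
V_2 = 2.01 / l_2 = 2.01 / 0.66 = 3.045455… → 3.045

3.045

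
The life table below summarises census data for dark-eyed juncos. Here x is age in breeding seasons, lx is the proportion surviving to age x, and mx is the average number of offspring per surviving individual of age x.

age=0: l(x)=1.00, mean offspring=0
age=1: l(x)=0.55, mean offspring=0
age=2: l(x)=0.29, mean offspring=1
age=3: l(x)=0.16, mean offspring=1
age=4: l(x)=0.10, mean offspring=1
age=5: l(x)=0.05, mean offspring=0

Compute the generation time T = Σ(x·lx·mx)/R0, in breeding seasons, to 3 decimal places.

2.655

lx·mx: 0, 0, 0.29, 0.16, 0.1, 0 → R0 = 0.55
x·lx·mx: 0, 0, 0.58, 0.48, 0.4, 0 → Σ = 1.46
T = 1.46 / 0.55 = 2.654545… → 2.655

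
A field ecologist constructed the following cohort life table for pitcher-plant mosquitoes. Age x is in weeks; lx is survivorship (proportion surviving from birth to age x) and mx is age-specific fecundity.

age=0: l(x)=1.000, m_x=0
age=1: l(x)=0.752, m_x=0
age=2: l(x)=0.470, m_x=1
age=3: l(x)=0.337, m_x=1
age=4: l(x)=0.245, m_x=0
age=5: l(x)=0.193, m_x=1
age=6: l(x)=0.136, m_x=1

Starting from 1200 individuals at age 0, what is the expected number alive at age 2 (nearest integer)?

Expected survivors = N0 · l_2 = 1200 × 0.470 = 564 → 564

564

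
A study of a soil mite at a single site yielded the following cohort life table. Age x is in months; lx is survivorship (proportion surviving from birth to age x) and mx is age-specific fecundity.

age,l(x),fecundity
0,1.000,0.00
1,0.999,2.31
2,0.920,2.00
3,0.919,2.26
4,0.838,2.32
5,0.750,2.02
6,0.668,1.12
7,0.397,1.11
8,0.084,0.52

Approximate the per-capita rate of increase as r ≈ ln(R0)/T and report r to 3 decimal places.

R0 = Σ lx·mx = 0 + 2.30769 + 1.84 + 2.07694 + 1.94416 + 1.515 + 0.74816 + 0.44067 + 0.04368 = 10.9163
Σ x·lx·mx = 35.49324; T = 35.49324/10.9163 = 3.2514…
r ≈ ln(R0)/T = ln(10.9163)/3.2514… = 0.73515… → 0.735

0.735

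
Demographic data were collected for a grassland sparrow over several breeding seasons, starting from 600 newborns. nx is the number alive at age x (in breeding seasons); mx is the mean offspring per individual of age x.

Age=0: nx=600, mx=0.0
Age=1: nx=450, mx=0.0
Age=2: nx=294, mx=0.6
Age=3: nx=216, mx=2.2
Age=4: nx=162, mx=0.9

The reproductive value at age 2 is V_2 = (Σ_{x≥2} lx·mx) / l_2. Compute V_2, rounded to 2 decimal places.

2.71

lx = nx/n0 = nx/600: 1, 0.75, 0.49, 0.36, 0.27
lx·mx for x ≥ 2: 0.294, 0.792, 0.243 → sum = 1.329
V_2 = 1.329 / l_2 = 1.329 / 0.49 = 2.712245… → 2.71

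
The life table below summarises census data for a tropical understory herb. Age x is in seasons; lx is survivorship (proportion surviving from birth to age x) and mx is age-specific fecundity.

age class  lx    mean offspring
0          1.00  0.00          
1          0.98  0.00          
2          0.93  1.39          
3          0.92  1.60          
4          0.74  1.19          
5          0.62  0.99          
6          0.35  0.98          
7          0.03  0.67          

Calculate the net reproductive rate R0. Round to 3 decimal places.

4.622

lx·mx by age: 0, 0, 1.2927, 1.472, 0.8806, 0.6138, 0.343, 0.0201
R0 = Σ lx·mx = 4.6222 → 4.622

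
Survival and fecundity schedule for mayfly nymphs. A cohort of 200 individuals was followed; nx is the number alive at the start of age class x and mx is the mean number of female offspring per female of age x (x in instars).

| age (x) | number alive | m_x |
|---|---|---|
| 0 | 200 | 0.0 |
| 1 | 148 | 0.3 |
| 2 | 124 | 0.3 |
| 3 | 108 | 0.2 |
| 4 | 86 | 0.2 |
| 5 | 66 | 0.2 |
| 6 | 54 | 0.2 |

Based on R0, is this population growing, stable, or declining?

lx = nx/n0 = nx/200: 1, 0.74, 0.62, 0.54, 0.43, 0.33, 0.27
R0 = Σ lx·mx = 0 + 0.222 + 0.186 + 0.108 + 0.086 + 0.066 + 0.054 = 0.722
R0 < 1, so the population is declining.

declining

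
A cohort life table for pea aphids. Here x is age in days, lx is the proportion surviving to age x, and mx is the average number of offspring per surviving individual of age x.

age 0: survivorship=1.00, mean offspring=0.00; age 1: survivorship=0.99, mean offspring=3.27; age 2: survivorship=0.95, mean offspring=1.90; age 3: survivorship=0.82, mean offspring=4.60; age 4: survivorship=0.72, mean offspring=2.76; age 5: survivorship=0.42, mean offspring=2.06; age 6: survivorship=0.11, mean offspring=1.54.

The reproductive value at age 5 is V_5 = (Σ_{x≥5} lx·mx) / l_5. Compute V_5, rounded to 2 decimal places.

lx·mx for x ≥ 5: 0.8652, 0.1694 → sum = 1.0346
V_5 = 1.0346 / l_5 = 1.0346 / 0.42 = 2.463333… → 2.46

2.46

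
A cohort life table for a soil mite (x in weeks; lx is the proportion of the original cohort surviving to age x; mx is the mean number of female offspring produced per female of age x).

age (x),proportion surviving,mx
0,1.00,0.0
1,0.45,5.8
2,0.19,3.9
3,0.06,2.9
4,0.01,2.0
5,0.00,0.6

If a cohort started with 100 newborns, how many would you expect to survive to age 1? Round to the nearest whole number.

Expected survivors = N0 · l_1 = 100 × 0.45 = 45 → 45

45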